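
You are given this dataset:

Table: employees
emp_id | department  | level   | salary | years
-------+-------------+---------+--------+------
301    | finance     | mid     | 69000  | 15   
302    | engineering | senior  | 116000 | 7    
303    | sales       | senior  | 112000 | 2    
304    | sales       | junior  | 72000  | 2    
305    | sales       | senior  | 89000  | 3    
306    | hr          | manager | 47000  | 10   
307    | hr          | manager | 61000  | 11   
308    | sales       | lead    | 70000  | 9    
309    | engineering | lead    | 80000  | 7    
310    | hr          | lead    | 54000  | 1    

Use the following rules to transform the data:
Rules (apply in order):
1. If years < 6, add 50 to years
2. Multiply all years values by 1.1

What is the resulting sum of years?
293.7

Step 1: Apply Rule 1 - Add 50 to records with years < 6
  - 4 records affected: 8 + (4 × 50) = 208
  - Unaffected records: 59
  - Sum after Rule 1: 267
Step 2: Apply Rule 2 - Multiply all by 1.1
  - 267 × 1.1 = 293.7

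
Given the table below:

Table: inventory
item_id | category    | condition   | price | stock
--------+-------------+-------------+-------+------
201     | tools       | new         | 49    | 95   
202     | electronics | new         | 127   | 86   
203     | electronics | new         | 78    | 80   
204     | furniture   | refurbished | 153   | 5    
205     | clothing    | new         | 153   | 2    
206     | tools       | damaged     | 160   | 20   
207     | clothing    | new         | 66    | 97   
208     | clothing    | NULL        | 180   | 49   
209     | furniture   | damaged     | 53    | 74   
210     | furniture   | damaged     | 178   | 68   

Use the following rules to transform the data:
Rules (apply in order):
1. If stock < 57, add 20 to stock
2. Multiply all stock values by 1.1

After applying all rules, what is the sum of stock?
721.6

Step 1: Apply Rule 1 - Add 20 to records with stock < 57
  - 4 records affected: 76 + (4 × 20) = 156
  - Unaffected records: 500
  - Sum after Rule 1: 656
Step 2: Apply Rule 2 - Multiply all by 1.1
  - 656 × 1.1 = 721.6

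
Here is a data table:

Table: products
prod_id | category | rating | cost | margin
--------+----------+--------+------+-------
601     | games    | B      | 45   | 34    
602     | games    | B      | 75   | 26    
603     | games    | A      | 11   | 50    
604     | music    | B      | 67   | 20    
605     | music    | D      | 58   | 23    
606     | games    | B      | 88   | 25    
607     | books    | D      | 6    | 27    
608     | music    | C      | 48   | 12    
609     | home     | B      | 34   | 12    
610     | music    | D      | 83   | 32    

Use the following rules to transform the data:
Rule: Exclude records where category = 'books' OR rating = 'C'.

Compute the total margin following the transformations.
222

Step 1: Find records where category = 'books' OR rating = 'C'
Step 2: 2 records match, summing to 39
Step 3: Original sum: 261
Step 4: Remaining sum = 261 - 39 = 222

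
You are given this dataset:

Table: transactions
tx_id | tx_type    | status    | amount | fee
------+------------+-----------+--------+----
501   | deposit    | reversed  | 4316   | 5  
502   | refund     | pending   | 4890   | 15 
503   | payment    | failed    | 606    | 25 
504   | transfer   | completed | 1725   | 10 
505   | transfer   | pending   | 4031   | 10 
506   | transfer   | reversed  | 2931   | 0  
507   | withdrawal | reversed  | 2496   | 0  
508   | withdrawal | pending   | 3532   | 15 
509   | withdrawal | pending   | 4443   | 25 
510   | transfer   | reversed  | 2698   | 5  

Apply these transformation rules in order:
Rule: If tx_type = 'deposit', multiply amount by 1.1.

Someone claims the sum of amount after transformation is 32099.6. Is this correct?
Yes, the result is correct.

Step 1: Calculate the correct sum after transformation
Step 2: Apply multiplier 1.1 to records where tx_type = 'deposit'
Step 3: Correct result = 32099.6
Step 4: Claimed result = 32099.6
Step 5: 32099.6 = 32099.6 ✓
Conclusion: The claimed result is correct.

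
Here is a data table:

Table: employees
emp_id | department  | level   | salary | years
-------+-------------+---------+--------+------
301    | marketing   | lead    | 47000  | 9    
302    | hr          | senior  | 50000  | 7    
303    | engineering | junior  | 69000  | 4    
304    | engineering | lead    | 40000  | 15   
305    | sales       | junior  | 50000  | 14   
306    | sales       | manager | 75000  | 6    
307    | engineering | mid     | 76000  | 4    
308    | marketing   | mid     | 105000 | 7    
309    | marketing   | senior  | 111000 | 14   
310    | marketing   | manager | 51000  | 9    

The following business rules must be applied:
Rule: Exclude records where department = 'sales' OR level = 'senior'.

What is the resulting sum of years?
48

Step 1: Find records where department = 'sales' OR level = 'senior'
Step 2: 4 records match, summing to 41
Step 3: Original sum: 89
Step 4: Remaining sum = 89 - 41 = 48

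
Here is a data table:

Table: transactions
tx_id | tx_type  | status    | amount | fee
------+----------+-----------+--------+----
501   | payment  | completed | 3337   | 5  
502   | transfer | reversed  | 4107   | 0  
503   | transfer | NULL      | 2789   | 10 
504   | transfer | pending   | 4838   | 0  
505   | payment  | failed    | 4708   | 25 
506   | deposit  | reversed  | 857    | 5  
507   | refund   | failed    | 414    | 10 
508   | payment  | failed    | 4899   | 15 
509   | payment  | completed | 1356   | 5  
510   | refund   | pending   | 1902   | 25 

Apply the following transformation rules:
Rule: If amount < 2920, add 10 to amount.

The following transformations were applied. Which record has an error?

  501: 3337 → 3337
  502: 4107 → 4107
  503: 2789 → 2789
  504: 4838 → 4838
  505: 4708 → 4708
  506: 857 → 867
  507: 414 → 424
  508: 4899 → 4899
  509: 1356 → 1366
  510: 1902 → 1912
Record 503 has an error. The correct transformed value should be 2799, not 2789.

Step 1: Check each record against the rule
Step 2: Record 503 has amount = 2789
Step 3: Since 2789 < 2920, the bonus should have been applied
Step 4: Correct value = 2799, but claimed value = 2789
Conclusion: Record 503 has the error.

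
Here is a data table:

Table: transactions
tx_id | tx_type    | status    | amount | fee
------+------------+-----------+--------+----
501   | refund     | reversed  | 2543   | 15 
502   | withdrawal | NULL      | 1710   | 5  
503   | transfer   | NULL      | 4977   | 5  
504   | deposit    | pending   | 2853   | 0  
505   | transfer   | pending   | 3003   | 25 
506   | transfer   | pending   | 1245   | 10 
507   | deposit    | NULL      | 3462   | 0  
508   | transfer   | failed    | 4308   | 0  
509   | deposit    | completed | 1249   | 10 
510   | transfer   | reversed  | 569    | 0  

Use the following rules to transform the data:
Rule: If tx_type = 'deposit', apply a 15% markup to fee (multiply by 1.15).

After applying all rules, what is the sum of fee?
71.5

Step 1: Records with tx_type = 'deposit' have total fee = 10
Step 2: Apply multiplier: 10 × 1.15 = 11.5
Step 3: Other records total: 60
Step 4: Final sum = 11.5 + 60 = 71.5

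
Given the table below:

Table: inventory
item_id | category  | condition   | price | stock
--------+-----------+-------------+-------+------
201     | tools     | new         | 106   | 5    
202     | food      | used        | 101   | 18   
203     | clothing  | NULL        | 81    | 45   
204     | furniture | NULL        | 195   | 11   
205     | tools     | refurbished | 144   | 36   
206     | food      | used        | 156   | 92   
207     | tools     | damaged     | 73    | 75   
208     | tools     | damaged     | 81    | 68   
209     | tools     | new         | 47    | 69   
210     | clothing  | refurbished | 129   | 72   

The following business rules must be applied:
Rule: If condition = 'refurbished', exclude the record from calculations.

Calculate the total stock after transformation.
383

Step 1: Identify records where condition = 'refurbished'
Step 2: The excluded records sum to 108
Step 3: Original total stock = 491
Step 4: Remaining total = 491 - 108 = 383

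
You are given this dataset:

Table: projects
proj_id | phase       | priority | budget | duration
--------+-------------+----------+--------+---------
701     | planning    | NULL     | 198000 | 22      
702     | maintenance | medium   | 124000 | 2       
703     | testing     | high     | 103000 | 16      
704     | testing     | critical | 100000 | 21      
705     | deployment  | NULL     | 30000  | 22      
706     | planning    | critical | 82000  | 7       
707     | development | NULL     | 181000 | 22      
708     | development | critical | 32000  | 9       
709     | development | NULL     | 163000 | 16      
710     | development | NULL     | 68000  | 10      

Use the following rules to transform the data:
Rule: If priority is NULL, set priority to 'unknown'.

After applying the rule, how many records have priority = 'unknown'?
5

Step 1: Count records where priority IS NULL
Step 2: Found 5 records with NULL priority
Step 3: These records will have priority set to 'unknown'
Step 4: Records already having priority = 'unknown': 0
Step 5: Answer: 5 + 0 = 5 records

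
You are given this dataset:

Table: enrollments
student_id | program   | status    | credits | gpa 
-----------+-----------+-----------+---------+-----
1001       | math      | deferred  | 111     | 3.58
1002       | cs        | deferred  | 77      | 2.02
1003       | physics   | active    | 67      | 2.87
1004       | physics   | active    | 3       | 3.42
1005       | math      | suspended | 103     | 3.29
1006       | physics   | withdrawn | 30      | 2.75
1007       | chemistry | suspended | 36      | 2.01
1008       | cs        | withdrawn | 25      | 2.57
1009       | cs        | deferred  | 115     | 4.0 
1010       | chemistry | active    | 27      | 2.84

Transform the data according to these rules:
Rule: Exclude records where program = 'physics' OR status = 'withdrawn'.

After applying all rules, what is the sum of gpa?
17.74

Step 1: Find records where program = 'physics' OR status = 'withdrawn'
Step 2: 4 records match, summing to 11.61
Step 3: Original sum: 29.35
Step 4: Remaining sum = 29.35 - 11.61 = 17.74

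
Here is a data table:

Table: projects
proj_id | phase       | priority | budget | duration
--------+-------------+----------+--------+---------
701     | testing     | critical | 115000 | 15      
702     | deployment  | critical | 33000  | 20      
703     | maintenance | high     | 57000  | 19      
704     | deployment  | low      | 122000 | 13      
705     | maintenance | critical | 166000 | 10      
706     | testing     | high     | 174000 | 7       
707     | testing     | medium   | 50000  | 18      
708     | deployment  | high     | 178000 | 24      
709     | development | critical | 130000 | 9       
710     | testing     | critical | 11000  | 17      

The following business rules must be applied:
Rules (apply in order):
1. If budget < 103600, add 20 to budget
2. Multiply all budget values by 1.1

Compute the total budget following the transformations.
1139688.0

Step 1: Apply Rule 1 - Add 20 to records with budget < 103600
  - 4 records affected: 151000 + (4 × 20) = 151080
  - Unaffected records: 885000
  - Sum after Rule 1: 1036080
Step 2: Apply Rule 2 - Multiply all by 1.1
  - 1036080 × 1.1 = 1139688.0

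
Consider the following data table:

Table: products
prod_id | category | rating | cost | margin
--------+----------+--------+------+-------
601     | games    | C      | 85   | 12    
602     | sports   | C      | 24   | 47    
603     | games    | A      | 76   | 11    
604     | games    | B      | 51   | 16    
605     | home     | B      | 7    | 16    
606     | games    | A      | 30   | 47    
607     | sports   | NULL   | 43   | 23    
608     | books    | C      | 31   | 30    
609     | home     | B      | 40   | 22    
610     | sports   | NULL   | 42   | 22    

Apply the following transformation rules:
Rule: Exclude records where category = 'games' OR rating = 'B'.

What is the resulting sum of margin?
122

Step 1: Find records where category = 'games' OR rating = 'B'
Step 2: 6 records match, summing to 124
Step 3: Original sum: 246
Step 4: Remaining sum = 246 - 124 = 122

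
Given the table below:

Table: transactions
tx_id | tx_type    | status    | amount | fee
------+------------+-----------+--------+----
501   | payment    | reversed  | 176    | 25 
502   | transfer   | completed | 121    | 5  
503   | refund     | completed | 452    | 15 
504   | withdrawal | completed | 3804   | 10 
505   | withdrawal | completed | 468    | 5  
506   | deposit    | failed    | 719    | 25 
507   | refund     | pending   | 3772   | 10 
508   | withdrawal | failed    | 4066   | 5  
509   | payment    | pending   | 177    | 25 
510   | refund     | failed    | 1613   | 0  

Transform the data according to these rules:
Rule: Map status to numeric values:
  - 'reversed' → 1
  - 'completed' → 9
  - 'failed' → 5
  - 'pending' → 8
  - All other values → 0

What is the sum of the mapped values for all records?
68

Step 1: Apply mapping to each record
Step 2: Count by status:
  'reversed': 1 records × 1 = 1
  'completed': 4 records × 9 = 36
  'failed': 3 records × 5 = 15
  'pending': 2 records × 8 = 16
Step 3: Sum all mapped values = 68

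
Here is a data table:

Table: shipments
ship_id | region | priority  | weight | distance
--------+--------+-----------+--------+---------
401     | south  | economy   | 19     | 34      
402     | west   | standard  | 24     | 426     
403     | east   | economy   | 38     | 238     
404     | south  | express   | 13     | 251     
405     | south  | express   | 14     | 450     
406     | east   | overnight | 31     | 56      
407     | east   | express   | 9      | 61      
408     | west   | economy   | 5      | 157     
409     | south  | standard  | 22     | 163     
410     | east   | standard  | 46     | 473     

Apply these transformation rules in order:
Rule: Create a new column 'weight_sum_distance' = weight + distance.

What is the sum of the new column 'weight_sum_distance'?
2530

Step 1: For each record, compute weight + distance
Example calculations:
  19 + 34 = 53
  24 + 426 = 450
  38 + 238 = 276
  ...
Step 2: Sum all derived values
Step 3: Total = 2530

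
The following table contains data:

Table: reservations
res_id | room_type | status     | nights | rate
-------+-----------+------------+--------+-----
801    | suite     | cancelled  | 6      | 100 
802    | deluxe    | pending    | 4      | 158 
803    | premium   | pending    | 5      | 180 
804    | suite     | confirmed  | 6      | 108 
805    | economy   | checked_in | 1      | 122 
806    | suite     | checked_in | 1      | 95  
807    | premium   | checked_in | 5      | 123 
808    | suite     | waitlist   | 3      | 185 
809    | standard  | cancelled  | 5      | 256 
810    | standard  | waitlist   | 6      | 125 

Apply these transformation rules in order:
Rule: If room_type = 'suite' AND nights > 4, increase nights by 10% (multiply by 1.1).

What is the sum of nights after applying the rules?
43.2

Step 1: Find records where room_type = 'suite' AND nights > 4
Step 2: 2 records match, summing to 12
Step 3: After multiplier: 12 × 1.1 = 13.2
Step 4: Unaffected records sum: 30
Step 5: Final sum = 13.2 + 30 = 43.2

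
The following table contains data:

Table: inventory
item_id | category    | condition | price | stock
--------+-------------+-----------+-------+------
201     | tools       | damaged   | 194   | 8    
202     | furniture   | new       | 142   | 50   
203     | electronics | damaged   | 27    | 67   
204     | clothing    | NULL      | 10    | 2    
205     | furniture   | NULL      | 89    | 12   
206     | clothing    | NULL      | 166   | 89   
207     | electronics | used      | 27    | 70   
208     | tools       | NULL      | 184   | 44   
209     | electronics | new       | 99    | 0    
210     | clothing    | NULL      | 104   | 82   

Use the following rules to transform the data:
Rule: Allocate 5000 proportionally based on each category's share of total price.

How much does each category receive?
clothing: 1343.57, electronics: 734.17, furniture: 1108.45, tools: 1813.82

Step 1: Calculate total price = 1042
Step 2: Calculate each category's proportion:
  clothing: 280/1042 = 26.87% → 1343.57
  electronics: 153/1042 = 14.68% → 734.17
  furniture: 231/1042 = 22.17% → 1108.45
  tools: 378/1042 = 36.28% → 1813.82
Step 3: Verify: sum of allocations ≈ 5000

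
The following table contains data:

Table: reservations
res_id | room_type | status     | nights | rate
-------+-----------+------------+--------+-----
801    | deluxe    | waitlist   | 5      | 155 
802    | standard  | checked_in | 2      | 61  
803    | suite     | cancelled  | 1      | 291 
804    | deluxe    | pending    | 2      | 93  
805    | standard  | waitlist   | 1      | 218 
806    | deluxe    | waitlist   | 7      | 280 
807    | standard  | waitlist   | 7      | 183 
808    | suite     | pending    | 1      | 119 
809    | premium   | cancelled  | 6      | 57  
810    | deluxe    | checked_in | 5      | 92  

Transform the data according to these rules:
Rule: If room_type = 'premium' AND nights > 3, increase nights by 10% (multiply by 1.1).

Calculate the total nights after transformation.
37.6

Step 1: Find records where room_type = 'premium' AND nights > 3
Step 2: 1 records match, summing to 6
Step 3: After multiplier: 6 × 1.1 = 6.6
Step 4: Unaffected records sum: 31
Step 5: Final sum = 6.6 + 31 = 37.6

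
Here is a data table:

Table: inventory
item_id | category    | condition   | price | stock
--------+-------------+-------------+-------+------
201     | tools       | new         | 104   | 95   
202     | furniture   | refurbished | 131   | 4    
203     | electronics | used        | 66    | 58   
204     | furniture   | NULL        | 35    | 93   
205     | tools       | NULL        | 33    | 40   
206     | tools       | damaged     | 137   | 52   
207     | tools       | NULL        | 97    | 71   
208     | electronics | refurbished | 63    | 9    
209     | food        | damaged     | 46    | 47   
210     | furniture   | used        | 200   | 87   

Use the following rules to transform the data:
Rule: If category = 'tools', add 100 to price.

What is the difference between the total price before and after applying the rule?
400

Step 1: Original sum of price = 912
Step 2: 4 records have category = 'tools'
Step 3: Each affected record changes by 100
Step 4: Total change = 4 × 100 = 400
Step 5: New sum = 912 + 400 = 1312
Step 6: Difference = |1312 - 912| = 400
        (Sum increased by 400)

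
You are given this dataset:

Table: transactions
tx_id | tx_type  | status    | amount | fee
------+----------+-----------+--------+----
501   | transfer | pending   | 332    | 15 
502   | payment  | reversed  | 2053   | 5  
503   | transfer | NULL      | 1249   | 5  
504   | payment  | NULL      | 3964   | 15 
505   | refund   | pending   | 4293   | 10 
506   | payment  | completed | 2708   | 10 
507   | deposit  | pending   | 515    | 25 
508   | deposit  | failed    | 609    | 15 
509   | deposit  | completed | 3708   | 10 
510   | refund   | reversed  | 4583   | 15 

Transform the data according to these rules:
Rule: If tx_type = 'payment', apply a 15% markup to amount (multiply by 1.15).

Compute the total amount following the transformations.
25322.75

Step 1: Records with tx_type = 'payment' have total amount = 8725
Step 2: Apply multiplier: 8725 × 1.15 = 10033.75
Step 3: Other records total: 15289
Step 4: Final sum = 10033.75 + 15289 = 25322.75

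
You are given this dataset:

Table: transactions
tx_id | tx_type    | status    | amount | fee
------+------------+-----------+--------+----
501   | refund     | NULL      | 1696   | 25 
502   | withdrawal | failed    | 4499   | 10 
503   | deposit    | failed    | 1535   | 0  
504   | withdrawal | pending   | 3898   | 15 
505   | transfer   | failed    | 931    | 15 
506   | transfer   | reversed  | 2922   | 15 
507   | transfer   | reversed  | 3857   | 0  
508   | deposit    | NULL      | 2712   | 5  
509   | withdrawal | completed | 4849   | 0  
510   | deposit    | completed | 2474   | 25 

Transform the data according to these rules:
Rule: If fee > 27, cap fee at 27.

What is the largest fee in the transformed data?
25

Step 1: Original maximum fee = 25
Step 2: Check cap of 27 against maximum
Step 3: No records exceed the cap (max 25 <= cap 27), so no capping applies
Step 4: Maximum after transformation = 25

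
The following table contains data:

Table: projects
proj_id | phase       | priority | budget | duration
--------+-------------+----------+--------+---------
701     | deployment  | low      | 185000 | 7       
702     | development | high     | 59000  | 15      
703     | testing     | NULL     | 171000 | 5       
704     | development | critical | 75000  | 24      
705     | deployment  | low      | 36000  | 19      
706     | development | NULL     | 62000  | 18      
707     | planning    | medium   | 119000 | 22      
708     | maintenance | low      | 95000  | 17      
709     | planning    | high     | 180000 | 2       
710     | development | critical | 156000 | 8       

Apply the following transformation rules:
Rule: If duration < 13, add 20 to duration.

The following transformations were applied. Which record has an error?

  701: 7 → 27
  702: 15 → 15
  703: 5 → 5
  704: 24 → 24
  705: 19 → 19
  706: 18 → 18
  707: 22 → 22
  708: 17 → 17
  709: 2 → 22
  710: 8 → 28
Record 703 has an error. The correct transformed value should be 25, not 5.

Step 1: Check each record against the rule
Step 2: Record 703 has duration = 5
Step 3: Since 5 < 13, the bonus should have been applied
Step 4: Correct value = 25, but claimed value = 5
Conclusion: Record 703 has the error.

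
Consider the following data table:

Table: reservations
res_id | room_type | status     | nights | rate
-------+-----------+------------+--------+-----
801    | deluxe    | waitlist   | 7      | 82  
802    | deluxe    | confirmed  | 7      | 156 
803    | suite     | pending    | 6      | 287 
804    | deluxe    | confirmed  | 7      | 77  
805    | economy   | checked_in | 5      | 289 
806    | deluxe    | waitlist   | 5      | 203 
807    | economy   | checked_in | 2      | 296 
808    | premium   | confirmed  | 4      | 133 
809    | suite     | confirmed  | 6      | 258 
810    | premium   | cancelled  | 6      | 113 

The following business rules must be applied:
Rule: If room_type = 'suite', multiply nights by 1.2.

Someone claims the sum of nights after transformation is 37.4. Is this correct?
No, the correct result is 57.4.

Step 1: Calculate the correct sum after transformation
Step 2: Apply multiplier 1.2 to records where room_type = 'suite'
Step 3: Correct result = 57.4
Step 4: Claimed result = 37.4
Step 5: 57.4 ≠ 37.4
Conclusion: The claimed result is incorrect. The correct answer is 57.4.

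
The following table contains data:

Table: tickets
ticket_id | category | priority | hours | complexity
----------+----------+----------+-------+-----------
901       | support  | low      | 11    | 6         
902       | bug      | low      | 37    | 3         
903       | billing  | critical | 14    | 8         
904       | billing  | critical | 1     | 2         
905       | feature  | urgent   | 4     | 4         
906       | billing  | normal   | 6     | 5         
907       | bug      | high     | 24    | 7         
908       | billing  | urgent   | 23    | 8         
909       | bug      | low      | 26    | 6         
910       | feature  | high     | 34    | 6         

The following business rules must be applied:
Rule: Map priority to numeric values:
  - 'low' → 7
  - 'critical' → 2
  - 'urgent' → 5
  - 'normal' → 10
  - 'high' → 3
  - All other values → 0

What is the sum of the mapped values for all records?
51

Step 1: Apply mapping to each record
Step 2: Count by status:
  'low': 3 records × 7 = 21
  'critical': 2 records × 2 = 4
  'urgent': 2 records × 5 = 10
  'normal': 1 records × 10 = 10
  'high': 2 records × 3 = 6
Step 3: Sum all mapped values = 51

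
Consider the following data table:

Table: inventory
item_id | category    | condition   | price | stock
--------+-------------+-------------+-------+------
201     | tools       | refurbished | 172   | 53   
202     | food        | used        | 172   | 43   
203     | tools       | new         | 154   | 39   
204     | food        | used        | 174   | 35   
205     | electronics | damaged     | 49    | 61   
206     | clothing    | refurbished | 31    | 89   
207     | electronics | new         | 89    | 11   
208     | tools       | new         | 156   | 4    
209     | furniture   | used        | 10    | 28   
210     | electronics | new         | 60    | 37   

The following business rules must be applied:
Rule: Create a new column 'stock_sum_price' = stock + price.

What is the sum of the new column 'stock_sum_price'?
1467

Step 1: For each record, compute stock + price
Example calculations:
  53 + 172 = 225
  43 + 172 = 215
  39 + 154 = 193
  ...
Step 2: Sum all derived values
Step 3: Total = 1467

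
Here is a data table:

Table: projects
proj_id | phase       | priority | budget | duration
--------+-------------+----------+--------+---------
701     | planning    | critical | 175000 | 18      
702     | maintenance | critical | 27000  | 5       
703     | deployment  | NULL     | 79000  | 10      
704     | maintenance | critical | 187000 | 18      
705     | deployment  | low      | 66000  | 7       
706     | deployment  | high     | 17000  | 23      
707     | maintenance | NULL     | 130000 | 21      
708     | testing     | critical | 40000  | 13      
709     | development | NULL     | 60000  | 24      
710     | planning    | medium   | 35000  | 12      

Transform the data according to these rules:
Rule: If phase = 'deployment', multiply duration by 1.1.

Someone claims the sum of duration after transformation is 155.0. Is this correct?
Yes, the result is correct.

Step 1: Calculate the correct sum after transformation
Step 2: Apply multiplier 1.1 to records where phase = 'deployment'
Step 3: Correct result = 155.0
Step 4: Claimed result = 155.0
Step 5: 155.0 = 155.0 ✓
Conclusion: The claimed result is correct.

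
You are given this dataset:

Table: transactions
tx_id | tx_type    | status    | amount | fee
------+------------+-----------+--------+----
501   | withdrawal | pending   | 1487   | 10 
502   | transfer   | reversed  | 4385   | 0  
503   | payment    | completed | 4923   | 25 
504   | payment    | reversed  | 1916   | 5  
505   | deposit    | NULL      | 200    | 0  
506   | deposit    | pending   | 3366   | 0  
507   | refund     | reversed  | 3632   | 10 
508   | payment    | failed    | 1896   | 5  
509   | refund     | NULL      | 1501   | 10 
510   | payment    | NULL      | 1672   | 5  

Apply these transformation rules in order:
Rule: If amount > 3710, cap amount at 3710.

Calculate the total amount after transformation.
23090

Step 1: 2 records have amount > 3710
Step 2: These records originally summed to 9308
Step 3: After capping: 2 × 3710 = 7420
Step 4: Unaffected records sum: 15670
Step 5: Final sum = 7420 + 15670 = 23090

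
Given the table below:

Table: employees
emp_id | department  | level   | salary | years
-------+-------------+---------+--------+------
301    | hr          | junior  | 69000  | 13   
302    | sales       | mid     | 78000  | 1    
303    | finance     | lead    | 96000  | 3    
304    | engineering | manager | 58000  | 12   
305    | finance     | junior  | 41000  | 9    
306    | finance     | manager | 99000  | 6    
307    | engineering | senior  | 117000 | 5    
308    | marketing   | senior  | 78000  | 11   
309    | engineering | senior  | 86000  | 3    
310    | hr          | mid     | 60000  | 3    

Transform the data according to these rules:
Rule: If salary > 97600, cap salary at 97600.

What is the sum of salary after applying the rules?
761200

Step 1: 2 records have salary > 97600
Step 2: These records originally summed to 216000
Step 3: After capping: 2 × 97600 = 195200
Step 4: Unaffected records sum: 566000
Step 5: Final sum = 195200 + 566000 = 761200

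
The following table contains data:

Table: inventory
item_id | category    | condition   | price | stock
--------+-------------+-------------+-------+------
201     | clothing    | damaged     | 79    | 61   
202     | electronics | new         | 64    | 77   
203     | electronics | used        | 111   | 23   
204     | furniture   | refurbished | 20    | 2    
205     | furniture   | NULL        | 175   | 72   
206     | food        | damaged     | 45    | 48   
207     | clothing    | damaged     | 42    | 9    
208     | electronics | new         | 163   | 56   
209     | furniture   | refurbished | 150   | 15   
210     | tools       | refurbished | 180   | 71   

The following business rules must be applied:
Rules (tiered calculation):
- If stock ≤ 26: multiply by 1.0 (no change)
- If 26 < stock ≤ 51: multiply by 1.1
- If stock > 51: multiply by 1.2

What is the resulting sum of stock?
506.2

Step 1: Tier 1 (stock ≤ 26): 4 records, sum = 49 × 1.0 = 49.0
Step 2: Tier 2 (26 < stock ≤ 51): 1 records, sum = 48 × 1.1 = 52.8
Step 3: Tier 3 (stock > 51): 5 records, sum = 337 × 1.2 = 404.4
Step 4: Final sum = 49.0 + 52.8 + 404.4 = 506.2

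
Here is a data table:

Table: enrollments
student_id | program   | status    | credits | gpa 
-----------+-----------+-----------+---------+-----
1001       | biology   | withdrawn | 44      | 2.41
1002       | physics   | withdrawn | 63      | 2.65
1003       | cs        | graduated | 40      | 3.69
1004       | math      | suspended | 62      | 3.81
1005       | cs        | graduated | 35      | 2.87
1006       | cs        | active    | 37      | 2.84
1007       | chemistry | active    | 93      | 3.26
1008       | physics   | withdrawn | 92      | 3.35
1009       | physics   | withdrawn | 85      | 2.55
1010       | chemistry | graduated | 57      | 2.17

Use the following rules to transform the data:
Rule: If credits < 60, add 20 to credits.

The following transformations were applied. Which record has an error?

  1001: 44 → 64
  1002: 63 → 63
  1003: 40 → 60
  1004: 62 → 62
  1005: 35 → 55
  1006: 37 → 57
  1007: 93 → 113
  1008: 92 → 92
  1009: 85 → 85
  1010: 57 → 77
Record 1007 has an error. The correct transformed value should be 93, not 113.

Step 1: Check each record against the rule
Step 2: Record 1007 has credits = 93
Step 3: Since 93 >= 60, the bonus should not have been applied
Step 4: Correct value = 93, but claimed value = 113
Conclusion: Record 1007 has the error.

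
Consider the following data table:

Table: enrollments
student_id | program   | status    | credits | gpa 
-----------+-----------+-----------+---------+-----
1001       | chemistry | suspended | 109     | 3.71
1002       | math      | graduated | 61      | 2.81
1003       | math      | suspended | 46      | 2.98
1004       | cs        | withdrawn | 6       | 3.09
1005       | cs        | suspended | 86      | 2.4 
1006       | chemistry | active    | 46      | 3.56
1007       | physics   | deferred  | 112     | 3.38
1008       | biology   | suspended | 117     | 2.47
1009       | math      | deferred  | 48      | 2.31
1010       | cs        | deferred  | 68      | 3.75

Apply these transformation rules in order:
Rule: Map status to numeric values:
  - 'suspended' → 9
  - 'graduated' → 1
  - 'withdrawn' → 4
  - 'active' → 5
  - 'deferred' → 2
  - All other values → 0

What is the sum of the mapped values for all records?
52

Step 1: Apply mapping to each record
Step 2: Count by status:
  'suspended': 4 records × 9 = 36
  'graduated': 1 records × 1 = 1
  'withdrawn': 1 records × 4 = 4
  'active': 1 records × 5 = 5
  'deferred': 3 records × 2 = 6
Step 3: Sum all mapped values = 52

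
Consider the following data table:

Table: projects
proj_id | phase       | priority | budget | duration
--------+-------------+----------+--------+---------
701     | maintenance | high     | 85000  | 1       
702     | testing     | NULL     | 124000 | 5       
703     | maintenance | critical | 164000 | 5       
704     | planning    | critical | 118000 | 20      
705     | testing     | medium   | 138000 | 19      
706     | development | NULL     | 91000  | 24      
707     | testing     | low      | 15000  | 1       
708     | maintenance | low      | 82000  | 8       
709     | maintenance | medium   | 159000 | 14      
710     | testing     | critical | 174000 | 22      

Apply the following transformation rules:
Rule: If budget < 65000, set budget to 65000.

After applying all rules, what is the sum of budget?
1200000

Step 1: 1 records have budget < 65000
Step 2: These records originally summed to 15000
Step 3: After setting to minimum: 1 × 65000 = 65000
Step 4: Unaffected records sum: 1135000
Step 5: Final sum = 65000 + 1135000 = 1200000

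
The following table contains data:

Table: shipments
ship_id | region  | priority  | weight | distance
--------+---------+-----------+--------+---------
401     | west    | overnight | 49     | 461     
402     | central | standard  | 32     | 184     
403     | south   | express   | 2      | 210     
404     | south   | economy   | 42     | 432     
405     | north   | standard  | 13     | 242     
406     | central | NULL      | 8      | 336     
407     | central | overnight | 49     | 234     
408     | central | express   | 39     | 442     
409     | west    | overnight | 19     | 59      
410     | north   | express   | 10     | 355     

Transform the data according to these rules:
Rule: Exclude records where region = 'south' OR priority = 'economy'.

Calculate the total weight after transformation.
219

Step 1: Find records where region = 'south' OR priority = 'economy'
Step 2: 2 records match, summing to 44
Step 3: Original sum: 263
Step 4: Remaining sum = 263 - 44 = 219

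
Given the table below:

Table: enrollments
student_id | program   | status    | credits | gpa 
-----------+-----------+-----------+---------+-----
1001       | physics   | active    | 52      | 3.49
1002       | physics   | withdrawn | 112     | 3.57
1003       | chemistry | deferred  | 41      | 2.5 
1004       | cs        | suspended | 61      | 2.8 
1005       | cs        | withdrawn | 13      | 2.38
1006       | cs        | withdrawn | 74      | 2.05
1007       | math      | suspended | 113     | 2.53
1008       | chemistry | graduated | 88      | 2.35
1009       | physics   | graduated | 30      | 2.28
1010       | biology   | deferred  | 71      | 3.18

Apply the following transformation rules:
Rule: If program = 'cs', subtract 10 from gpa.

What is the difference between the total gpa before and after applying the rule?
30.0

Step 1: Original sum of gpa = 27.13
Step 2: 3 records have program = 'cs'
Step 3: Each affected record changes by -10
Step 4: Total change = 3 × -10 = -30
Step 5: New sum = 27.13 + -30 = -2.87
Step 6: Difference = |-2.87 - 27.13| = 30.0
        (Sum decreased by 30.0)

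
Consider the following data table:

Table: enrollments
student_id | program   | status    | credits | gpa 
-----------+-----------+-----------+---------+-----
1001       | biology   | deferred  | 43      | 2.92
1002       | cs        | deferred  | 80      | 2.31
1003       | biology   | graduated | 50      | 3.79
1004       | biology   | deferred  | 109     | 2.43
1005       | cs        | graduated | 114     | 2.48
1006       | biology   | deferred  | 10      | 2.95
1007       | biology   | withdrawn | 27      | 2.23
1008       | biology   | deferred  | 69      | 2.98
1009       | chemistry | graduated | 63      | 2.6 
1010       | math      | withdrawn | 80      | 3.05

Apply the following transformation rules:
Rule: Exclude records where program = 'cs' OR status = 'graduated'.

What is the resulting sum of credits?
338

Step 1: Find records where program = 'cs' OR status = 'graduated'
Step 2: 4 records match, summing to 307
Step 3: Original sum: 645
Step 4: Remaining sum = 645 - 307 = 338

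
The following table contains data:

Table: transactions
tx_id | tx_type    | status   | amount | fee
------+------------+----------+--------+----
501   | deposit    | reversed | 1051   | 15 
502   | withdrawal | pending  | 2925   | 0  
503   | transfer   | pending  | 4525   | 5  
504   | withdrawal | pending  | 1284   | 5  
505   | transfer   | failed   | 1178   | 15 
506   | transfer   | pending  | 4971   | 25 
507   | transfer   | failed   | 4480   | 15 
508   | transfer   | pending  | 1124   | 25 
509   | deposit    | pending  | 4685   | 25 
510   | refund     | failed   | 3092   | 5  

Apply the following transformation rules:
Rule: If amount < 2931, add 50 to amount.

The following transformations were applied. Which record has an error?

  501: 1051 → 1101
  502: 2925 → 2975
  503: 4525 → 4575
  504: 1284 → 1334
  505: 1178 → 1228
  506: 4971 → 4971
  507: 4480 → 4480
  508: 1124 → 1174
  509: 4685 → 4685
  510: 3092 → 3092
Record 503 has an error. The correct transformed value should be 4525, not 4575.

Step 1: Check each record against the rule
Step 2: Record 503 has amount = 4525
Step 3: Since 4525 >= 2931, the bonus should not have been applied
Step 4: Correct value = 4525, but claimed value = 4575
Conclusion: Record 503 has the error.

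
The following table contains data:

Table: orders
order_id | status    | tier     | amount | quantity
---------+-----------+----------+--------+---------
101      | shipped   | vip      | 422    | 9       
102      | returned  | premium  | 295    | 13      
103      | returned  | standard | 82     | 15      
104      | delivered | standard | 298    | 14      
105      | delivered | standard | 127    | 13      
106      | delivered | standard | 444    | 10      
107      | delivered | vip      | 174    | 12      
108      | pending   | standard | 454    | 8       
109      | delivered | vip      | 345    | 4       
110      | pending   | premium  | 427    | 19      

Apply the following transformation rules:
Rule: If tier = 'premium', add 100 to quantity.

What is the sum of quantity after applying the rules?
317

Step 1: Count records where tier = 'premium': 2
Step 2: Total bonus added: 2 × 100 = 200
Step 3: Original sum of quantity: 117
Step 4: Final sum = 117 + 200 = 317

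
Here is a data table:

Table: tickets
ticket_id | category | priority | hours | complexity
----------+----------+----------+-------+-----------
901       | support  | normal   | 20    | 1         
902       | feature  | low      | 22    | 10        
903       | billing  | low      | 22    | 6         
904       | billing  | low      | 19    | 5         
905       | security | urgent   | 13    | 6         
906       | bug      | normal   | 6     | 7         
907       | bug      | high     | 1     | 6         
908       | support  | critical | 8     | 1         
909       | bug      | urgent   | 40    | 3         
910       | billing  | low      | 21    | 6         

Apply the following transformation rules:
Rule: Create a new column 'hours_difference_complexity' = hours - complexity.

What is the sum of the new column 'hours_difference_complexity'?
121

Step 1: For each record, compute hours - complexity
Example calculations:
  20 - 1 = 19
  22 - 10 = 12
  22 - 6 = 16
  ...
Step 2: Sum all derived values
Step 3: Total = 121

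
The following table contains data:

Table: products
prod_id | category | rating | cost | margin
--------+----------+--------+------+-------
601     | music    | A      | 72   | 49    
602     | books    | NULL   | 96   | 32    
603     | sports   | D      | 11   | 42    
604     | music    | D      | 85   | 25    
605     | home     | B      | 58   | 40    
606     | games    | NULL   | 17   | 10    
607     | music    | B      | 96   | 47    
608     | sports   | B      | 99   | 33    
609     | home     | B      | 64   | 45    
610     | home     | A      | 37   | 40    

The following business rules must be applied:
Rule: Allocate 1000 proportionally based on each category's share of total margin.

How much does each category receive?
books: 88.15, games: 27.55, home: 344.35, music: 333.33, sports: 206.61

Step 1: Calculate total margin = 363
Step 2: Calculate each category's proportion:
  books: 32/363 = 8.82% → 88.15
  games: 10/363 = 2.75% → 27.55
  home: 125/363 = 34.44% → 344.35
  music: 121/363 = 33.33% → 333.33
  sports: 75/363 = 20.66% → 206.61
Step 3: Verify: sum of allocations ≈ 1000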